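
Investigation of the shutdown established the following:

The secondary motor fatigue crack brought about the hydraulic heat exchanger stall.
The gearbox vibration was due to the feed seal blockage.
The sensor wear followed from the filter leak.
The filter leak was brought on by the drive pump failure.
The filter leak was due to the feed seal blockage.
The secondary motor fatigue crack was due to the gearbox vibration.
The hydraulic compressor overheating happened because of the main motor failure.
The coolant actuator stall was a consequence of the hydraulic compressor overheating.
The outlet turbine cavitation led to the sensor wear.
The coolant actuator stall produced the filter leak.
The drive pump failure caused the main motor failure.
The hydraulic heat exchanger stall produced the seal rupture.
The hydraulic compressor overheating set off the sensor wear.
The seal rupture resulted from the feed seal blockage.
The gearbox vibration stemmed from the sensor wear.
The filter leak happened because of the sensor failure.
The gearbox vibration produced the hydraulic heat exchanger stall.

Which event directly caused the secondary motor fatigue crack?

Upstream contributors include the drive pump failure, the main motor failure, the hydraulic compressor overheating, the coolant actuator stall, the feed seal blockage, the outlet turbine cavitation, the sensor failure, the filter leak, the sensor wear, but only the gearbox vibration feeds directly into the secondary motor fatigue crack.

the gearbox vibration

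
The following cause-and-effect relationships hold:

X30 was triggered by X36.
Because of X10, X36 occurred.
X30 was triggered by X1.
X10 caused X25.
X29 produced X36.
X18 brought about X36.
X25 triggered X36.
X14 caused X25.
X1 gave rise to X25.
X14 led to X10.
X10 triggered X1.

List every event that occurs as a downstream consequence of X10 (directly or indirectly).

X1, X25, X30, X36

Direct effects: X1, X25, X36.
2 steps out: X30.
Not reachable from it: X14, X18, X29.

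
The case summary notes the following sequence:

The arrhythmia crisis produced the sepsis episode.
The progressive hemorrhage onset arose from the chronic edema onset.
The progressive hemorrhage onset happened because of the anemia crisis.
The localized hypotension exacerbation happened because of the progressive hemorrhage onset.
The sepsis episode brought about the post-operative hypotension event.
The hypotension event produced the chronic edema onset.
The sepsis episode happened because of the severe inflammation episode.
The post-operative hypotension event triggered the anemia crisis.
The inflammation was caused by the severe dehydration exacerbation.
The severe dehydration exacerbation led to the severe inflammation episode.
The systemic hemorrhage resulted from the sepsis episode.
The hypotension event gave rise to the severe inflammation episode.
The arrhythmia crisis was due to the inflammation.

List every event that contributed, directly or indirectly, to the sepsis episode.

Immediate causes of the sepsis episode: the arrhythmia crisis, the severe inflammation episode.
Further upstream: the severe dehydration exacerbation, the inflammation, the hypotension event.

the arrhythmia crisis, the hypotension event, the inflammation, the severe dehydration exacerbation, the severe inflammation episode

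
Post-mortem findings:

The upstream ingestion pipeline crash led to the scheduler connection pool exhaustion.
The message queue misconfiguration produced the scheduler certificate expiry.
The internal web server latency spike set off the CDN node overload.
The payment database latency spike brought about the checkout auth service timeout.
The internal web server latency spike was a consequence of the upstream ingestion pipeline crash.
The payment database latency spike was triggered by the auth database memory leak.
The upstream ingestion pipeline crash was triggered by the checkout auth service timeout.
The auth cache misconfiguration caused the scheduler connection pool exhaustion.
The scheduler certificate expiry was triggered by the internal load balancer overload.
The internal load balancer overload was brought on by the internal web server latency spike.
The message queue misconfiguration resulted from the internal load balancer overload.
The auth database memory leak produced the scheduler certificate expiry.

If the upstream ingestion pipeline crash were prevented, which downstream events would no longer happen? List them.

Downstream of the upstream ingestion pipeline crash: the internal web server latency spike, the CDN node overload, the internal load balancer overload, the scheduler connection pool exhaustion, the message queue misconfiguration, the scheduler certificate expiry.
Of those, still caused via another path: the scheduler connection pool exhaustion, the scheduler certificate expiry.
The remainder have no surviving cause.

the CDN node overload, the internal load balancer overload, the internal web server latency spike, the message queue misconfiguration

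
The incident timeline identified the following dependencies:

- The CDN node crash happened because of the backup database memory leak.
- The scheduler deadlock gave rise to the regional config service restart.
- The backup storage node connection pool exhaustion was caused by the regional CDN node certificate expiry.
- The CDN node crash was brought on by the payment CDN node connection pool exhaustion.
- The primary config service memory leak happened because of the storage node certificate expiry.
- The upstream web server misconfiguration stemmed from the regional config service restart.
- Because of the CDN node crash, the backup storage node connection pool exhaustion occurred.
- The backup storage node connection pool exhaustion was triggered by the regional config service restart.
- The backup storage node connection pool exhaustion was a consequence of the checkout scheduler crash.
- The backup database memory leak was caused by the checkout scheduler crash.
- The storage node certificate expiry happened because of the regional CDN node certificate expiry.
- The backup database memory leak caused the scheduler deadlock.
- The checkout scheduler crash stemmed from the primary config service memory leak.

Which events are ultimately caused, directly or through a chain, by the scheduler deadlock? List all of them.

Direct effects: the regional config service restart.
2 steps out: the backup storage node connection pool exhaustion, the upstream web server misconfiguration.
Not reachable from it: the regional CDN node certificate expiry, the storage node certificate expiry, the primary config service memory leak, the checkout scheduler crash, the backup database memory leak, the CDN node crash, the payment CDN node connection pool exhaustion.

the backup storage node connection pool exhaustion, the regional config service restart, the upstream web server misconfiguration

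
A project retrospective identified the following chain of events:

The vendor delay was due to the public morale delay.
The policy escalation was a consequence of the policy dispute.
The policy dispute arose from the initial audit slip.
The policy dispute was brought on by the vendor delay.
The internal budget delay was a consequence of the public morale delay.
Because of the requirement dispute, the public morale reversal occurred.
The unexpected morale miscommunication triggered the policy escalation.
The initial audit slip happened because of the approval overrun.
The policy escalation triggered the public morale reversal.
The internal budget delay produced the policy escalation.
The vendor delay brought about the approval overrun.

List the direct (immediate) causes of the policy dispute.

Upstream contributors include the public morale delay, the approval overrun, but only the initial audit slip, the vendor delay feed directly into the policy dispute.

the initial audit slip, the vendor delay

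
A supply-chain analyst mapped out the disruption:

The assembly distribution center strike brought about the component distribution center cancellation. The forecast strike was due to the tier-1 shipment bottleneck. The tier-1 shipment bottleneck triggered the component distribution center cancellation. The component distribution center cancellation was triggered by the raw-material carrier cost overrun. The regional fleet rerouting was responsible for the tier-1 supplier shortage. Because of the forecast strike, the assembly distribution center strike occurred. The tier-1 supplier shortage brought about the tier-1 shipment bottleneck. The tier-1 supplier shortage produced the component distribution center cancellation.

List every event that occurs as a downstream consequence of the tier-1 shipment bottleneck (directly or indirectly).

the assembly distribution center strike, the component distribution center cancellation, the forecast strike

Direct effects: the forecast strike, the component distribution center cancellation.
2 steps out: the assembly distribution center strike.
Not reachable from it: the regional fleet rerouting, the tier-1 supplier shortage, the raw-material carrier cost overrun.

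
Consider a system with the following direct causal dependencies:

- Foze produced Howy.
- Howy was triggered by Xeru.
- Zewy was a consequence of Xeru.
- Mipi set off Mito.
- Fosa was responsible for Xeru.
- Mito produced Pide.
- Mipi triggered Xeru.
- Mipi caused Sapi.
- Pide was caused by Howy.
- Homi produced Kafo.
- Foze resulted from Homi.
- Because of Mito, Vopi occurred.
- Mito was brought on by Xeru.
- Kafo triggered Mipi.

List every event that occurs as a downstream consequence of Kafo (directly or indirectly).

Direct effects: Mipi.
2 steps out: Xeru, Mito, Sapi.
3 steps out: Zewy, Howy, Vopi, Pide.
Not reachable from it: Homi, Foze, Fosa.

Howy, Mipi, Mito, Pide, Sapi, Vopi, Xeru, Zewy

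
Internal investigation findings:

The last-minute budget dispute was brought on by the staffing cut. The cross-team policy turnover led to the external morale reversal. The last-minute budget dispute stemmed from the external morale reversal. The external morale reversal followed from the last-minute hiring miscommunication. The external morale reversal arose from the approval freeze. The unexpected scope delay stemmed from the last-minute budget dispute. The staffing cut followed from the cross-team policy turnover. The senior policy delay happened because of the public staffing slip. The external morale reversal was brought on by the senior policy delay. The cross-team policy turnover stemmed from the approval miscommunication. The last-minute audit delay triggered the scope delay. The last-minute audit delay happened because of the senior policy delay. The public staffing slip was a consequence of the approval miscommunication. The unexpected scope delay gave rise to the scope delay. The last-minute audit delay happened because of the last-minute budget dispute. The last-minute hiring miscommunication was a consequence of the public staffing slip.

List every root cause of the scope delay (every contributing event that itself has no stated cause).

the approval freeze, the approval miscommunication

Tracing upstream from the scope delay: the scope delay ← the last-minute audit delay ← the senior policy delay ← the public staffing slip ← the approval miscommunication.
A separate upstream branch: the scope delay ← the unexpected scope delay ← the last-minute budget dispute ← the external morale reversal ← the approval freeze.
Each of those chain origins has no stated cause.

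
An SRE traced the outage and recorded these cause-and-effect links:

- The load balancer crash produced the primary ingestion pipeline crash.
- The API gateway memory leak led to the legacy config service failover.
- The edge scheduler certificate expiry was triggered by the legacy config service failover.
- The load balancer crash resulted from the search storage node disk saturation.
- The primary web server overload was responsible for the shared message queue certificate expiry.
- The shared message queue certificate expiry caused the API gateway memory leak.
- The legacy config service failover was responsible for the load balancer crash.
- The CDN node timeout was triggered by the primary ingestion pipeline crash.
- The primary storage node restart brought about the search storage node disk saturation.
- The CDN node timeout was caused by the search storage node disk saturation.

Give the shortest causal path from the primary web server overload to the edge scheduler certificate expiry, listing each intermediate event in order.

the primary web server overload → the shared message queue certificate expiry → the API gateway memory leak → the legacy config service failover → the edge scheduler certificate expiry

the primary web server overload → the shared message queue certificate expiry
the shared message queue certificate expiry → the API gateway memory leak
the API gateway memory leak → the legacy config service failover
the legacy config service failover → the edge scheduler certificate expiry
Length: 4 steps.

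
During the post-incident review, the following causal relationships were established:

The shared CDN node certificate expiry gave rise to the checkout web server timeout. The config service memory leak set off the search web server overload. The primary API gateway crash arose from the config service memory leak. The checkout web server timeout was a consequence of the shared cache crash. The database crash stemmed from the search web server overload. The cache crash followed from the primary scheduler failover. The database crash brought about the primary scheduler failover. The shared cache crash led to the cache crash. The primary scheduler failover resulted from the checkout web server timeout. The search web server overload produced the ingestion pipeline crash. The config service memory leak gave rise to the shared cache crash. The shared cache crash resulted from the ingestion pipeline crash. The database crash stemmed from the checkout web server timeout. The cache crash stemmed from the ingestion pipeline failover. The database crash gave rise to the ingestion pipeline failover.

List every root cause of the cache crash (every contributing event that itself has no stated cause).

the config service memory leak, the shared CDN node certificate expiry

Tracing upstream from the cache crash: the cache crash ← the shared cache crash ← the config service memory leak.
A separate upstream branch: the cache crash ← the primary scheduler failover ← the checkout web server timeout ← the shared CDN node certificate expiry.
Each of those chain origins has no stated cause.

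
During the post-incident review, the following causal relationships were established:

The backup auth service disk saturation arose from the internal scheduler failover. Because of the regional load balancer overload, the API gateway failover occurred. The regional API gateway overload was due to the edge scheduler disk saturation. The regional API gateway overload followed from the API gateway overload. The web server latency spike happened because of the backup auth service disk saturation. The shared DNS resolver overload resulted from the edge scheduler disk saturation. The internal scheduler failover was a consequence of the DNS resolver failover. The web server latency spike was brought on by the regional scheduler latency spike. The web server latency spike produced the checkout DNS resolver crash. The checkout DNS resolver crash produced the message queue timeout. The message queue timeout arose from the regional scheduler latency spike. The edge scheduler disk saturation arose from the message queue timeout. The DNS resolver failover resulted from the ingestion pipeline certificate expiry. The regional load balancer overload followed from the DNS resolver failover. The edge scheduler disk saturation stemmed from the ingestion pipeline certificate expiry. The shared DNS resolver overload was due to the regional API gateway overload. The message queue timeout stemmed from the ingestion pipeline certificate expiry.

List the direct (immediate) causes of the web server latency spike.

the backup auth service disk saturation, the regional scheduler latency spike

Upstream contributors include the ingestion pipeline certificate expiry, the DNS resolver failover, the internal scheduler failover, but only the backup auth service disk saturation, the regional scheduler latency spike feed directly into the web server latency spike.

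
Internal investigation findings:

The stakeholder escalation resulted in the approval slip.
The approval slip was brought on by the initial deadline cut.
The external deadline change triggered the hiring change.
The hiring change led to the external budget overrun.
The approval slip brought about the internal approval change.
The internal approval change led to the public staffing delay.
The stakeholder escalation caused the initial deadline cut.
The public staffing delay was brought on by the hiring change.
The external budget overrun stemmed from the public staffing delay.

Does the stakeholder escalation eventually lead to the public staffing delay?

There is a causal chain: the stakeholder escalation → the approval slip → the internal approval change → the public staffing delay.

Yes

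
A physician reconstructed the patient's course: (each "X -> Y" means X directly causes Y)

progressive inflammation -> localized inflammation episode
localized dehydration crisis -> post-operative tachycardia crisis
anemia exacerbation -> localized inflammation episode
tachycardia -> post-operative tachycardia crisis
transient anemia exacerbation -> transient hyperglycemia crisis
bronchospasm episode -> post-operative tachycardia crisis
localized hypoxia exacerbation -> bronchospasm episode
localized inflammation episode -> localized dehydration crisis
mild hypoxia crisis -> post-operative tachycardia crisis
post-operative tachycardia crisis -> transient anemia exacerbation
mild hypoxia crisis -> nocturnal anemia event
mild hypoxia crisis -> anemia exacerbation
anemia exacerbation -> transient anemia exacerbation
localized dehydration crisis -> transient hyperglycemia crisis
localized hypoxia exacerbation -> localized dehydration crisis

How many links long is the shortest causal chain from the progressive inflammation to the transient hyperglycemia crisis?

3

Shortest chain: the progressive inflammation → the localized inflammation episode → the localized dehydration crisis → the transient hyperglycemia crisis.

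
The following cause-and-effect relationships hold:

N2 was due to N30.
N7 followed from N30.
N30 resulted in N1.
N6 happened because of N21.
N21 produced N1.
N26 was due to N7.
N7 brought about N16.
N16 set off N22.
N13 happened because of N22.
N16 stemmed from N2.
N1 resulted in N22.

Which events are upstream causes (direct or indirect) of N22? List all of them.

N1, N16, N2, N21, N30, N7

Immediate causes of N22: N1, N16.
Further upstream: N30, N7, N21, N2.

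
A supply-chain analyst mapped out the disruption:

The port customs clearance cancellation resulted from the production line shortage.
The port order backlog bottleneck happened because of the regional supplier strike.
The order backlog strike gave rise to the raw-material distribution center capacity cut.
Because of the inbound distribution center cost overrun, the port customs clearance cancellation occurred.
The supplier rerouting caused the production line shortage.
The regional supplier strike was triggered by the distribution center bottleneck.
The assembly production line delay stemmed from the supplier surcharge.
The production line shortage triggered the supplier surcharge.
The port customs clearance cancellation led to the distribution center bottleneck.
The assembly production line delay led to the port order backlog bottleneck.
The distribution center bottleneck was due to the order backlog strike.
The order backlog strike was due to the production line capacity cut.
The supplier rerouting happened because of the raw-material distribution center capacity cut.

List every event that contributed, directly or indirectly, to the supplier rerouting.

Immediate cause of the supplier rerouting: the raw-material distribution center capacity cut.
Further upstream: the production line capacity cut, the order backlog strike.

the order backlog strike, the production line capacity cut, the raw-material distribution center capacity cut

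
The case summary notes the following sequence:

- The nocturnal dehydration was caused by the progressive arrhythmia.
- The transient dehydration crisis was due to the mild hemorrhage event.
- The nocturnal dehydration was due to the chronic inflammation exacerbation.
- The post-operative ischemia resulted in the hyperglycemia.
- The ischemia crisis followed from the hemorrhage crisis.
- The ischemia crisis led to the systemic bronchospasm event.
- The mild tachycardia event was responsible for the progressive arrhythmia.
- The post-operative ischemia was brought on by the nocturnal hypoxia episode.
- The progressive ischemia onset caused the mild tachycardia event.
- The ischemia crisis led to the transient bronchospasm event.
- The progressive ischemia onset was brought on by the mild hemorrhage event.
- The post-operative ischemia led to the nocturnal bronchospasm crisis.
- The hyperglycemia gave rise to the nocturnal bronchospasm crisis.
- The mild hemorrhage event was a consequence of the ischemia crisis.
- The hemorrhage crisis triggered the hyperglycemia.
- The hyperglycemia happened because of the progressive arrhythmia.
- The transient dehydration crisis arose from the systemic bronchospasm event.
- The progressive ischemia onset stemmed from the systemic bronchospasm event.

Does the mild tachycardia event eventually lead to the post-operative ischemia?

The mild tachycardia event leads to the progressive arrhythmia, the hyperglycemia, the nocturnal dehydration, the nocturnal bronchospasm crisis; the post-operative ischemia is not among them.

No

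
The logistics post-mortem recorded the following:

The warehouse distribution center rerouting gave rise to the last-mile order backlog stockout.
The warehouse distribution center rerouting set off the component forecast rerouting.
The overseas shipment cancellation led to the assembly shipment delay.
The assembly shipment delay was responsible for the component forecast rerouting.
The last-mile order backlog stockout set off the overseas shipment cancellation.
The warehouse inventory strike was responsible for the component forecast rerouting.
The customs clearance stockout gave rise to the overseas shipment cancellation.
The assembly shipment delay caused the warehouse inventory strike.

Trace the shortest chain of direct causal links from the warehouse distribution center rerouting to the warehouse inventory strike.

the warehouse distribution center rerouting → the last-mile order backlog stockout → the overseas shipment cancellation → the assembly shipment delay → the warehouse inventory strike

the warehouse distribution center rerouting → the last-mile order backlog stockout
the last-mile order backlog stockout → the overseas shipment cancellation
the overseas shipment cancellation → the assembly shipment delay
the assembly shipment delay → the warehouse inventory strike
Length: 4 steps.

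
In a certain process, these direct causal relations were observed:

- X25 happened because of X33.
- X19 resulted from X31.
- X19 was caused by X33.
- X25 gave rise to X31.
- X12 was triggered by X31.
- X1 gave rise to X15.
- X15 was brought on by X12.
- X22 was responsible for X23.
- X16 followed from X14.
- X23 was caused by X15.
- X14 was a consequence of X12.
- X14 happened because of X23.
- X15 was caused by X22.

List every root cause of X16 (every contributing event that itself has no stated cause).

Tracing upstream from X16: X16 ← X14 ← X12 ← X31 ← X25 ← X33.
A separate upstream branch: X16 ← X14 ← X23 ← X22.
A separate upstream branch: X16 ← X14 ← X23 ← X15 ← X1.
Each of those chain origins has no stated cause.

X1, X22, X33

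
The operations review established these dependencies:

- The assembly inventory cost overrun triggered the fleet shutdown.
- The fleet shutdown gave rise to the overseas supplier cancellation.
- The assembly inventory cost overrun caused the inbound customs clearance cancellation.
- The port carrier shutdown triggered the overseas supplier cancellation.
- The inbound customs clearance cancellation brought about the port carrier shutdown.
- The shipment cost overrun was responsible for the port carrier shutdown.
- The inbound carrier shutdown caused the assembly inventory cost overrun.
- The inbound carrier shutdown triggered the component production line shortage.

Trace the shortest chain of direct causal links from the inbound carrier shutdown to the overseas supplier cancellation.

the inbound carrier shutdown → the assembly inventory cost overrun → the fleet shutdown → the overseas supplier cancellation

the inbound carrier shutdown → the assembly inventory cost overrun
the assembly inventory cost overrun → the fleet shutdown
the fleet shutdown → the overseas supplier cancellation
Length: 3 steps.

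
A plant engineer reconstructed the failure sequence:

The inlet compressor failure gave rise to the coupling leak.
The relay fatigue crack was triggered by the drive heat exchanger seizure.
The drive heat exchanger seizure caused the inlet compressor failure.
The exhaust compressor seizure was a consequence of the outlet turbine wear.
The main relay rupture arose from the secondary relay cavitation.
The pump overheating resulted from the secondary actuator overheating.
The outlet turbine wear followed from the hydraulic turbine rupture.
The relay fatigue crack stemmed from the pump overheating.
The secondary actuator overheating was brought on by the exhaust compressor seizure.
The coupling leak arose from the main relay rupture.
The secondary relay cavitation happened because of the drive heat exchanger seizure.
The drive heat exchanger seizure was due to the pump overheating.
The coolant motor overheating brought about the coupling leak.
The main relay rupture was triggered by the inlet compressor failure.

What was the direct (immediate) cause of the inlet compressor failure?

the drive heat exchanger seizure

Upstream contributors include the hydraulic turbine rupture, the outlet turbine wear, the exhaust compressor seizure, the secondary actuator overheating, the pump overheating, but only the drive heat exchanger seizure feeds directly into the inlet compressor failure.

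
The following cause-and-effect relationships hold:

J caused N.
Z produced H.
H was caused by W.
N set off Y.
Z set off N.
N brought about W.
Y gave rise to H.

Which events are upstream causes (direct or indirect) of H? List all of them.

J, N, W, Y, Z

Immediate causes of H: Z, Y, W.
Further upstream: N, J.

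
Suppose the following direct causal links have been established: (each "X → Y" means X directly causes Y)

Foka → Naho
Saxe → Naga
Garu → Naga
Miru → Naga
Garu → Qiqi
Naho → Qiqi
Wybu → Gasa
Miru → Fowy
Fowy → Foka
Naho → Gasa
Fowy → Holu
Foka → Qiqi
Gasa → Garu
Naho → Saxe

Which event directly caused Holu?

Upstream contributors include Miru, but only Fowy feeds directly into Holu.

Fowy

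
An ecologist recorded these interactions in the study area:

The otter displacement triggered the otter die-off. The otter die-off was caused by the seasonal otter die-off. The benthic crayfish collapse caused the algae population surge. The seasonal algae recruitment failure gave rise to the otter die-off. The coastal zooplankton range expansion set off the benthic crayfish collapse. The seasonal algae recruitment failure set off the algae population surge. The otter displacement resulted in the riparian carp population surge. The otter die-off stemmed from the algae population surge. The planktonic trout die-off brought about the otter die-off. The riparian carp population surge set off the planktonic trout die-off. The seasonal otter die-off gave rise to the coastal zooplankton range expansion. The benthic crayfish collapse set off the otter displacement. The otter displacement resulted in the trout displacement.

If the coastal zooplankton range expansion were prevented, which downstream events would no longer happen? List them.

the benthic crayfish collapse, the otter displacement, the planktonic trout die-off, the riparian carp population surge, the trout displacement

Downstream of the coastal zooplankton range expansion: the benthic crayfish collapse, the otter displacement, the riparian carp population surge, the algae population surge, the trout displacement, the planktonic trout die-off, the otter die-off.
Of those, still caused via another path: the algae population surge, the otter die-off.
The remainder have no surviving cause.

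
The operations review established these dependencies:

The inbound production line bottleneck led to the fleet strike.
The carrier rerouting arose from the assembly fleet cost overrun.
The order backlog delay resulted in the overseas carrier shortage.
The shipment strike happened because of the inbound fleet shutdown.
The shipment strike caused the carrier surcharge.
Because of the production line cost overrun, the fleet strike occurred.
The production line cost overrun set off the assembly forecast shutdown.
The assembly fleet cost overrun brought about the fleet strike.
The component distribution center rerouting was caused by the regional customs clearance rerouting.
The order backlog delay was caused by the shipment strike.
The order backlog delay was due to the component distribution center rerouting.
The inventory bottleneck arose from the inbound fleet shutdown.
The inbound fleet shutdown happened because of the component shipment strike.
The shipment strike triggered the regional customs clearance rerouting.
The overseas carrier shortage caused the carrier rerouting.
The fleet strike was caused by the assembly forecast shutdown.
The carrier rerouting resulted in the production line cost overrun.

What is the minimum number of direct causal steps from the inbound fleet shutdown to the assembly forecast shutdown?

Shortest chain: the inbound fleet shutdown → the shipment strike → the order backlog delay → the overseas carrier shortage → the carrier rerouting → the production line cost overrun → the assembly forecast shutdown.

6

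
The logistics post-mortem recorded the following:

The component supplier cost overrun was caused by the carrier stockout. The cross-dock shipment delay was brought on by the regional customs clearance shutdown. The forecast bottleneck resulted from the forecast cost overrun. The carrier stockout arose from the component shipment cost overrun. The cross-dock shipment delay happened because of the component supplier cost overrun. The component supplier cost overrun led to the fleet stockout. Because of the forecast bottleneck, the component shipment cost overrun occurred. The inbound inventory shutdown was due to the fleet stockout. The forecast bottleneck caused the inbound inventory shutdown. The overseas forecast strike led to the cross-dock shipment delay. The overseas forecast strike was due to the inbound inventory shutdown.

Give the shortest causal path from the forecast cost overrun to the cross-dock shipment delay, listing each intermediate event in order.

the forecast cost overrun → the forecast bottleneck
the forecast bottleneck → the inbound inventory shutdown
the inbound inventory shutdown → the overseas forecast strike
the overseas forecast strike → the cross-dock shipment delay
Length: 4 steps.

the forecast cost overrun → the forecast bottleneck → the inbound inventory shutdown → the overseas forecast strike → the cross-dock shipment delay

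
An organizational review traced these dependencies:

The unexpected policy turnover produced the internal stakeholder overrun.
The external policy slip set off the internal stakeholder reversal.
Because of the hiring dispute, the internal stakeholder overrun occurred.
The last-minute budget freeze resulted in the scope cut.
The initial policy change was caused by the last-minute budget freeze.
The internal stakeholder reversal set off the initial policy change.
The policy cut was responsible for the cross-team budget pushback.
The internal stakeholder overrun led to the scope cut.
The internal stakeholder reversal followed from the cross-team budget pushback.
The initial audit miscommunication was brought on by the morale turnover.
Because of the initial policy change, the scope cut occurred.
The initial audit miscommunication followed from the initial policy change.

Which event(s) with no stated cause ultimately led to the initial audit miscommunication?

Tracing upstream from the initial audit miscommunication: the initial audit miscommunication ← the initial policy change ← the internal stakeholder reversal ← the cross-team budget pushback ← the policy cut.
A separate upstream branch: the initial audit miscommunication ← the initial policy change ← the internal stakeholder reversal ← the external policy slip.
A separate upstream branch: the initial audit miscommunication ← the initial policy change ← the last-minute budget freeze.
A separate upstream branch: the initial audit miscommunication ← the morale turnover.
Each of those chain origins has no stated cause.

the external policy slip, the last-minute budget freeze, the morale turnover, the policy cut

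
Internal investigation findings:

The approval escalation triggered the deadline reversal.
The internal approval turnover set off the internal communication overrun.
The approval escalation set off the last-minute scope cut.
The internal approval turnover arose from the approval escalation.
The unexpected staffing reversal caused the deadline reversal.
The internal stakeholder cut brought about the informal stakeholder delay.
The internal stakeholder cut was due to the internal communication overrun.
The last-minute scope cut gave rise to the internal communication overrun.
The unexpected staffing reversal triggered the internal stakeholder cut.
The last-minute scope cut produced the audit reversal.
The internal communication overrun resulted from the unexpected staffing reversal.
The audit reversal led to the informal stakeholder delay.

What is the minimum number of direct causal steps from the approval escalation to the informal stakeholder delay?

3

Shortest chain: the approval escalation → the last-minute scope cut → the audit reversal → the informal stakeholder delay.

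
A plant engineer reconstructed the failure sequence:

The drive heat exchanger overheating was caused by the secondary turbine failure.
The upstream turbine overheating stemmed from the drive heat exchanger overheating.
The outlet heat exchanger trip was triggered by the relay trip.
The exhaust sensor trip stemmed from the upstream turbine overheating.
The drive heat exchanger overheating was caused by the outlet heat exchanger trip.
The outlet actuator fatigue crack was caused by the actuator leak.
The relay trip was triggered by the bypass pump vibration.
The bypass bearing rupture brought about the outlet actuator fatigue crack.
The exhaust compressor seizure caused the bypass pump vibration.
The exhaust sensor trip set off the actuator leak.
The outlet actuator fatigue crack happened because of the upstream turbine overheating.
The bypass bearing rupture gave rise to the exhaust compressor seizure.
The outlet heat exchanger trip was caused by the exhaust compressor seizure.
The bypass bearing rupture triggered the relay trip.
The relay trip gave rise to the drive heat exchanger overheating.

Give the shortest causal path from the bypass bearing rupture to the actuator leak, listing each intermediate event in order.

the bypass bearing rupture → the relay trip
the relay trip → the drive heat exchanger overheating
the drive heat exchanger overheating → the upstream turbine overheating
the upstream turbine overheating → the exhaust sensor trip
the exhaust sensor trip → the actuator leak
Length: 5 steps.

the bypass bearing rupture → the relay trip → the drive heat exchanger overheating → the upstream turbine overheating → the exhaust sensor trip → the actuator leak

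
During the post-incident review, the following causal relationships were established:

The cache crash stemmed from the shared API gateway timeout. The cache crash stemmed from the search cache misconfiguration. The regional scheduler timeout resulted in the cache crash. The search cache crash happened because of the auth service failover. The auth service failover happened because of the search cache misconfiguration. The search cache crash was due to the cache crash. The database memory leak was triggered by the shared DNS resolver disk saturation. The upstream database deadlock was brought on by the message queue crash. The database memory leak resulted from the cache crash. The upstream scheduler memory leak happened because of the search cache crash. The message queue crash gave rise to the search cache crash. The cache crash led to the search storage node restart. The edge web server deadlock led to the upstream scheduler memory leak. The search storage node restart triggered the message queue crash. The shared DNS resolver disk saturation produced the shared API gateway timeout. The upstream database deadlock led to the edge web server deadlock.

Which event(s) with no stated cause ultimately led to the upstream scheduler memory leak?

the regional scheduler timeout, the search cache misconfiguration, the shared DNS resolver disk saturation

Tracing upstream from the upstream scheduler memory leak: the upstream scheduler memory leak ← the search cache crash ← the cache crash ← the search cache misconfiguration.
A separate upstream branch: the upstream scheduler memory leak ← the search cache crash ← the cache crash ← the shared API gateway timeout ← the shared DNS resolver disk saturation.
A separate upstream branch: the upstream scheduler memory leak ← the search cache crash ← the cache crash ← the regional scheduler timeout.
Each of those chain origins has no stated cause.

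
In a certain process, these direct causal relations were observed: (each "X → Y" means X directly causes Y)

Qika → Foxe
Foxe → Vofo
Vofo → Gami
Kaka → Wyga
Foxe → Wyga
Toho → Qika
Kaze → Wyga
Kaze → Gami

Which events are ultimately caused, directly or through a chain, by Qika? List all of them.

Direct effects: Foxe.
2 steps out: Vofo, Wyga.
3 steps out: Gami.
Not reachable from it: Toho, Kaka, Kaze.

Foxe, Gami, Vofo, Wyga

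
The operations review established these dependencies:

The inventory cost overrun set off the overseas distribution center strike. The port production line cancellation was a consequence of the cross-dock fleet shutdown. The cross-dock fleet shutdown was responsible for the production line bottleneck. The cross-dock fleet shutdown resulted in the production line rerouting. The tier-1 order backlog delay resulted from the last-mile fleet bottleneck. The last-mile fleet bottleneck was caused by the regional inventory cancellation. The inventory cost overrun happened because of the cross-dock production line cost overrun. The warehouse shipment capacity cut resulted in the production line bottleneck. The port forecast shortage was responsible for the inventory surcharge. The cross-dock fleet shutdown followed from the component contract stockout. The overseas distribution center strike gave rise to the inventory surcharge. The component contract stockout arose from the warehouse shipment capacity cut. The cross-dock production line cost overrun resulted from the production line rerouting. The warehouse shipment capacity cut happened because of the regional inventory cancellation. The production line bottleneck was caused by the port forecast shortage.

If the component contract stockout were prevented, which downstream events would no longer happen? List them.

the cross-dock fleet shutdown, the cross-dock production line cost overrun, the inventory cost overrun, the overseas distribution center strike, the port production line cancellation, the production line rerouting

Downstream of the component contract stockout: the cross-dock fleet shutdown, the port production line cancellation, the production line rerouting, the cross-dock production line cost overrun, the inventory cost overrun, the production line bottleneck, the overseas distribution center strike, the inventory surcharge.
Of those, still caused via another path: the production line bottleneck, the inventory surcharge.
The remainder have no surviving cause.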